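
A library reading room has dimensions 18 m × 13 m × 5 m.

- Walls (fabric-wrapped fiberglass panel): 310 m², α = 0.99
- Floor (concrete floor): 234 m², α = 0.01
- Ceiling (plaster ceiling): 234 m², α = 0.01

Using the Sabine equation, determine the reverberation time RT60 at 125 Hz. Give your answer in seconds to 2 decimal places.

0.60 s

Equivalent absorption area: A = 310·0.99 + 234·0.01 + 234·0.01 = 311.580 m².
Room volume: 1170 m³.
T = 0.161 V/A = 0.161·1170/311.580 = 0.60 s.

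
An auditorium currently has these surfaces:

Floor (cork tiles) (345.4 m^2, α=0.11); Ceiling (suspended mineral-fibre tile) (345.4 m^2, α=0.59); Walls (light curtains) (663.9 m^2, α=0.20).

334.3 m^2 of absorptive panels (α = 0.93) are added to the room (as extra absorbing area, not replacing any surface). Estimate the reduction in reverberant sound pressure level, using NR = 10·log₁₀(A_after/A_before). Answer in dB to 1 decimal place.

2.6 dB

Equivalent absorption area: A_before = 345.4×0.11 + 345.4×0.59 + 663.9×0.20 = 374.560 m^2.
Added absorption = 334.3 × 0.93 = 310.899 sabins.
New total A_after = 685.459 sabins.
NR = 10·log₁₀(685.459/374.560) = 2.6 dB.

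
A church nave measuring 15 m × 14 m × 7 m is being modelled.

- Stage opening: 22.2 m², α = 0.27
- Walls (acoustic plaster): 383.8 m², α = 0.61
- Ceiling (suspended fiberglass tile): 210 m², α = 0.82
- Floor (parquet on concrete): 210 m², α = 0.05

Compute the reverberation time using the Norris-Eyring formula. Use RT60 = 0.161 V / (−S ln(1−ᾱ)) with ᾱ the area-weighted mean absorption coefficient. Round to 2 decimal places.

S = Σ Sᵢ = 826.0 m².
Σ(Sᵢαᵢ) = 22.2·0.27 + 383.8·0.61 + 210·0.82 + 210·0.05 = 422.812.
Mean coefficient ᾱ = A/S = 0.5119.
−S·ln(1−ᾱ) = −826.0 × ln(1 − 0.5119) = 592.436.
V = 15 × 14 × 7 = 1470 m³.
T = 0.161·V/[−S·ln(1−ᾱ)] = 0.161·1470/592.436 = 0.40 s.

0.40 s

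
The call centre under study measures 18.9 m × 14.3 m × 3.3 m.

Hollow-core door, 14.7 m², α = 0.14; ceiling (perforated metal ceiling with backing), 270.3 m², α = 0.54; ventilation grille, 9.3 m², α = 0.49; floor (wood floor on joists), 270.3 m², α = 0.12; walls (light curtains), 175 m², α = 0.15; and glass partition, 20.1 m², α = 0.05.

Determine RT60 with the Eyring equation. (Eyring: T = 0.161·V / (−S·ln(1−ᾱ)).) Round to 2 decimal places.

0.58 seconds

S = Σ Sᵢ = 759.7 m².
Σ(Sᵢαᵢ) = 14.7×0.14 + 270.3×0.54 + 9.3×0.49 + 270.3×0.12 + 175×0.15 + 20.1×0.05 = 212.268.
ᾱ = 212.268 / 759.7 = 0.2794.
−S·ln(1−ᾱ) = −759.7 × ln(1 − 0.2794) = 248.932.
V = 18.9 × 14.3 × 3.3 = 891.891 m³.
RT60 = 0.161 × 891.891 / 248.932 = 0.58 s.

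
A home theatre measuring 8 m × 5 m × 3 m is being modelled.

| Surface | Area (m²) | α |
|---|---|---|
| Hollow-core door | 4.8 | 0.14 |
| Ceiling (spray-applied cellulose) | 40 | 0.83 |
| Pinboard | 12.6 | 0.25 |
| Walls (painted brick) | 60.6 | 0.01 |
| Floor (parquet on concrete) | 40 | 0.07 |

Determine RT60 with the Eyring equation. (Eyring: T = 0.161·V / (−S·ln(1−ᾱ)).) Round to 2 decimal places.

0.41 sec

Total surface area S = 4.8 + 40 + 12.6 + 60.6 + 40 = 158.0 m².
Σ(Sᵢαᵢ) = 4.8×0.14 + 40×0.83 + 12.6×0.25 + 60.6×0.01 + 40×0.07 = 40.428.
ᾱ = 40.428 / 158.0 = 0.2559.
Eyring denominator: −S ln(1−ᾱ) = 46.702.
V = 8 × 5 × 3 = 120 m³.
T = 0.161·V/[−S·ln(1−ᾱ)] = 0.161·120/46.702 = 0.41 s.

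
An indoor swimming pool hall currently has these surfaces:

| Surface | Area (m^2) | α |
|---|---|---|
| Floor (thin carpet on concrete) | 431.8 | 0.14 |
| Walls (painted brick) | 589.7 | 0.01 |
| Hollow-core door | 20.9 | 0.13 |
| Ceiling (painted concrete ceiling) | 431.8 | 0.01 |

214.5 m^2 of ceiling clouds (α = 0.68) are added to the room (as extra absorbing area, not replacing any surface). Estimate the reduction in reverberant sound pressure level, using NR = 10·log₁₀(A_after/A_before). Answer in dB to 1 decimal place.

Summing Sᵢαᵢ: 60.452 + 5.897 + 2.717 + 4.318 → A_before = 73.384 sabins.
Added absorption = 214.5 × 0.68 = 145.860 sabins.
New total A_after = 219.244 sabins.
Reduction = 10 log₁₀(A_after/A_before) = 10 log₁₀(2.9876) = 4.8 dB.

4.8 dB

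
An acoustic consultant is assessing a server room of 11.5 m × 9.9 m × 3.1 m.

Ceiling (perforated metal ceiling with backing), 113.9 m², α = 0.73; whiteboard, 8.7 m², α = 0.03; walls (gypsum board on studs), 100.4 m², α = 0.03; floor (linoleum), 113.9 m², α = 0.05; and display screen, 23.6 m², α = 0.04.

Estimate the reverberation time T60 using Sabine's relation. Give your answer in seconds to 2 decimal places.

0.61 sec

Equivalent absorption area: A = 113.9·0.73 + 8.7·0.03 + 100.4·0.03 + 113.9·0.05 + 23.6·0.04 = 93.059 m².
Room volume: 352.935 m³.
T = 0.161 V/A = 0.161·352.935/93.059 = 0.61 s.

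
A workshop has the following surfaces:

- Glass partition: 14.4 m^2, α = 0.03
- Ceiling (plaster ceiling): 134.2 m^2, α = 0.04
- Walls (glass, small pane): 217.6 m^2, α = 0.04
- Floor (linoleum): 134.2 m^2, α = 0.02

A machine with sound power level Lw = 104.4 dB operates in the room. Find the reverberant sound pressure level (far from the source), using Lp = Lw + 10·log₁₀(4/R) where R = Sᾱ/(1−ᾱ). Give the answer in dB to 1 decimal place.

97.9 dB

A = 17.188 sabins; S = 500.4 m^2.
ᾱ = 0.0343, so room constant R = A/(1−ᾱ) = 17.798 m^2.
Lp = Lw + 10 log₁₀(4/R) = 104.4 -6.48 = 97.9 dB.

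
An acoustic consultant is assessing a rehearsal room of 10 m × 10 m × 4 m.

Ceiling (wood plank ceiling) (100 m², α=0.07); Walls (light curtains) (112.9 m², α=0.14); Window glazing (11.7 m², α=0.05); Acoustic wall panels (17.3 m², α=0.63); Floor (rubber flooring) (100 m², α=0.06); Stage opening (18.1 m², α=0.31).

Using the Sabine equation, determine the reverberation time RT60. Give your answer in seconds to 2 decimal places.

Equivalent absorption area: A = 100*0.07 + 112.9*0.14 + 11.7*0.05 + 17.3*0.63 + 100*0.06 + 18.1*0.31 = 45.901 m².
Volume V = 10 × 10 × 4 = 400 m³.
Sabine: RT60 = 0.161 × 400 / 45.901 = 1.40 s.

1.40 s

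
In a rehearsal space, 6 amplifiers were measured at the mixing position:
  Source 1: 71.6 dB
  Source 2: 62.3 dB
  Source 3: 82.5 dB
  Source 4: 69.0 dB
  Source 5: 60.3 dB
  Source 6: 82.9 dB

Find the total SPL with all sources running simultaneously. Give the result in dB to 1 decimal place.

86.0 dB

Σ 10^(Lᵢ/10) = 3.98e+08.
Back to dB: 10·log₁₀ Σ = 86.0 dB.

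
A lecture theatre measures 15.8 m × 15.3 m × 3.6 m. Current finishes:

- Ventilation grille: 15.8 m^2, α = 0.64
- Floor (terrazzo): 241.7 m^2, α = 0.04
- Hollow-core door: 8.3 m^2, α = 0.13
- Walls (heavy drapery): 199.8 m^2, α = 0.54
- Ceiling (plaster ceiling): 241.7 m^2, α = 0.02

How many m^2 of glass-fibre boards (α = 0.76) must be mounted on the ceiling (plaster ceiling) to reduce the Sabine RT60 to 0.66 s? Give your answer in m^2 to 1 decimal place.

106.4

Total absorption A₁ = 15.8×0.64 + 241.7×0.04 + 8.3×0.13 + 199.8×0.54 + 241.7×0.02
  = 10.112 + 9.668 + 1.079 + 107.892 + 4.834 = 133.585 m^2 sabins.
V = 870.264 m³. Target absorption A₂ = 0.161 × 870.264 / 0.66 = 212.292 sabins.
ΔA needed = 212.292 − 133.585 = 78.707 sabins.
Each m^2 of panel replacing the ceiling (plaster ceiling) adds (0.76 − 0.02) = 0.74 sabins.
Area = ΔA/Δα = 78.707/0.74 = 106.4 m^2.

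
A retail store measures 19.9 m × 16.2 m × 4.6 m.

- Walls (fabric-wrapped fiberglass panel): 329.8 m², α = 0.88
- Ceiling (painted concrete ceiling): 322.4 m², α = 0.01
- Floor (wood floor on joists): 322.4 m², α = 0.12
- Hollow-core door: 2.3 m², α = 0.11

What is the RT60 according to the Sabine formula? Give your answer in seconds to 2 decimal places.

Summing Sᵢαᵢ: 290.224 + 3.224 + 38.688 + 0.253 → A = 332.389 sabins.
Volume V = 19.9 × 16.2 × 4.6 = 1482.948 m³.
Sabine: RT60 = 0.161 × 1482.948 / 332.389 = 0.72 s.

0.72 sec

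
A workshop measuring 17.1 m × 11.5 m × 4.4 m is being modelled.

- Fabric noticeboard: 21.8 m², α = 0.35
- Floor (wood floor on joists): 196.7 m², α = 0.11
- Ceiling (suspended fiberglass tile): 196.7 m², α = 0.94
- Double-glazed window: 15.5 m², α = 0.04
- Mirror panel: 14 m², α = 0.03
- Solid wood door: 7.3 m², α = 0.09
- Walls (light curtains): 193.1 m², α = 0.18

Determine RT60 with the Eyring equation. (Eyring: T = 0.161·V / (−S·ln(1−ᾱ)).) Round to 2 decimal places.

S = Σ Sᵢ = 645.1 m².
Σ(Sᵢαᵢ) = 21.8×0.35 + 196.7×0.11 + 196.7×0.94 + 15.5×0.04 + 14×0.03 + 7.3×0.09 + 193.1×0.18 = 250.620.
ᾱ = 250.620 / 645.1 = 0.3885.
−S·ln(1−ᾱ) = −645.1 × ln(1 − 0.3885) = 317.286.
V = 17.1 × 11.5 × 4.4 = 865.26 m³.
RT60 = 0.161 × 865.26 / 317.286 = 0.44 s.

0.44 sec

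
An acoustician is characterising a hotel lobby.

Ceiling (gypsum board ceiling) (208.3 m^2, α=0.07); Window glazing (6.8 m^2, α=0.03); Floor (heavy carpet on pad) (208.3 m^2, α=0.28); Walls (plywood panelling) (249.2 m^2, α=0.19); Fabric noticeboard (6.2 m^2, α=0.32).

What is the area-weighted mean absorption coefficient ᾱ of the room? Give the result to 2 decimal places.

Total surface area S = 678.8 m^2.
Σ(Sᵢαᵢ) = 208.3×0.07 + 6.8×0.03 + 208.3×0.28 + 249.2×0.19 + 6.2×0.32 = 122.441.
ᾱ = 122.441 / 678.8 = 0.18.

0.18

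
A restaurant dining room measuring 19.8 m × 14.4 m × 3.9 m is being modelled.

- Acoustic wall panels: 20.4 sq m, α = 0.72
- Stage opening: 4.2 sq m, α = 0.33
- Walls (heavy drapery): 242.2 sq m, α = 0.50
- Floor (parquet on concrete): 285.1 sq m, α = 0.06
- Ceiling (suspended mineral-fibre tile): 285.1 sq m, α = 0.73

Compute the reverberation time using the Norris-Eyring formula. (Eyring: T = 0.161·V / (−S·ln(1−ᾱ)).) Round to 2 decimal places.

Total surface area S = 20.4 + 4.2 + 242.2 + 285.1 + 285.1 = 837.0 sq m.
Σ(Sᵢαᵢ) = 20.4×0.72 + 4.2×0.33 + 242.2×0.50 + 285.1×0.06 + 285.1×0.73 = 362.403.
ᾱ = 362.403 / 837.0 = 0.4330.
−S·ln(1−ᾱ) = −837.0 × ln(1 − 0.4330) = 474.910.
V = 19.8 × 14.4 × 3.9 = 1111.968 m³.
T = 0.161·V/[−S·ln(1−ᾱ)] = 0.161·1111.968/474.910 = 0.38 s.

0.38 s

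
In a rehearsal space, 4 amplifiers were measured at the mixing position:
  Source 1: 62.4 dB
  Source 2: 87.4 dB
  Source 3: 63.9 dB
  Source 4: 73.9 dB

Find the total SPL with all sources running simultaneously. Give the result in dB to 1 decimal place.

Sum in the linear (power) domain: Σ 10^(Lᵢ/10) = 10^(62.4/10) + 10^(87.4/10) + 10^(63.9/10) + 10^(73.9/10) = 5.783e+08.
Combined level = 10 log₁₀(5.783e+08) = 87.6 dB.

87.6 dB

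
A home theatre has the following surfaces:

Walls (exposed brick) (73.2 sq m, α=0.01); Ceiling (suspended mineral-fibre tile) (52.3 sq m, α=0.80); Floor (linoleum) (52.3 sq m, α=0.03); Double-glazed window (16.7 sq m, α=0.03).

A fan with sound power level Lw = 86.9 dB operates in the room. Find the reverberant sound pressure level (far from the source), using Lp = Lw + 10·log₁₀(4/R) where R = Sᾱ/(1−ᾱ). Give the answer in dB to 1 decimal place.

75.3 dB

A = 44.642 sabins; S = 194.5 sq m.
ᾱ = 44.642/194.5 = 0.2295; R = Sᾱ/(1−ᾱ) = 44.642/(1−0.2295) = 57.939 sq m.
Lp = Lw + 10 log₁₀(4/R) = 86.9 -11.61 = 75.3 dB.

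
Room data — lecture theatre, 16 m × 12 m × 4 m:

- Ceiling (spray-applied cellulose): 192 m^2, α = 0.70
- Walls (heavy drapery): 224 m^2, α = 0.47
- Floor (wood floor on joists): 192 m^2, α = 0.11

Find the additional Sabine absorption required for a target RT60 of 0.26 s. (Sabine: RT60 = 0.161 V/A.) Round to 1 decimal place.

214.8 sabins

Equivalent absorption area: A₁ = 192·0.70 + 224·0.47 + 192·0.11 = 260.800 m^2.
For T = 0.26 s, need A₂ = 0.161·V/T = 0.161·768/0.26 = 475.569 sabins.
ΔA = A₂ − A₁ = 475.569 − 260.800 = 214.8 sabins.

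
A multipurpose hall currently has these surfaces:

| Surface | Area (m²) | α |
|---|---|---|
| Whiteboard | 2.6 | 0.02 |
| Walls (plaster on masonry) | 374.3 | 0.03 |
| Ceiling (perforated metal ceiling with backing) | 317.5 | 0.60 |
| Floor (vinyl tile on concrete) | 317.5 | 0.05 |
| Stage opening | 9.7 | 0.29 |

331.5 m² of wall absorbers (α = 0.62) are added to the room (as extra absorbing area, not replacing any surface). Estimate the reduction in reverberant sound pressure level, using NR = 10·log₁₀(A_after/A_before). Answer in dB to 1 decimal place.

2.9 dB

Summing Sᵢαᵢ: 0.052 + 11.229 + 190.500 + 15.875 + 2.813 → A_before = 220.469 sabins.
Treatment contributes 331.5·0.62 = 205.530 sabins.
New total A_after = 425.999 sabins.
NR = 10·log₁₀(425.999/220.469) = 2.9 dB.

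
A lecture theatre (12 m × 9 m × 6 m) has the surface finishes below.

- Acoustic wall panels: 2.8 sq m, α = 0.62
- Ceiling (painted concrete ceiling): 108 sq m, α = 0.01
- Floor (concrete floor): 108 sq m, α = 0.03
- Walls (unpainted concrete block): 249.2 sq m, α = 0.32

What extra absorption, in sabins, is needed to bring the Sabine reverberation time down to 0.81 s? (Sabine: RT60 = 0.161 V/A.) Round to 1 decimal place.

A₁ = Σ Sᵢαᵢ = 2.8·0.62 + 108·0.01 + 108·0.03 + 249.2·0.32 = 85.800 sabins.
For T = 0.81 s, need A₂ = 0.161·V/T = 0.161·648/0.81 = 128.800 sabins.
Additional absorption ΔA = 128.800 − 85.800 = 43.0 sabins.

43.0 sabins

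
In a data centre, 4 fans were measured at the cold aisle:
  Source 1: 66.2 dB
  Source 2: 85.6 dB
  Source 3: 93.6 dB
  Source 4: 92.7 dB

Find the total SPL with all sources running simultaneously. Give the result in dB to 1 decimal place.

96.6 dB

Sum in the linear (power) domain: Σ 10^(Lᵢ/10) = 10^(66.2/10) + 10^(85.6/10) + 10^(93.6/10) + 10^(92.7/10) = 4.52e+09.
L_total = 10·log₁₀(4.52e+09) = 96.6 dB.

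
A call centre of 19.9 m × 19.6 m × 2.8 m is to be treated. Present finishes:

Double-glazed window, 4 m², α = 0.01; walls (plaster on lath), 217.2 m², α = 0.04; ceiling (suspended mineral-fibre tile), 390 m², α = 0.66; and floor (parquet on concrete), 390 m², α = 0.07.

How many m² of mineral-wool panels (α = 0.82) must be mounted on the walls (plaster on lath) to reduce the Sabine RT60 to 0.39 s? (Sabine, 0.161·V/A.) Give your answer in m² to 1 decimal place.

201.8

Summing Sᵢαᵢ: 0.040 + 8.688 + 257.400 + 27.300 → A₁ = 293.428 sabins.
Required A₂ = 0.161·1092.112/0.39 = 450.846 sabins.
Absorption to add: 450.846 − 293.428 = 157.418 sabins.
Each m² of panel replacing the walls (plaster on lath) adds (0.82 − 0.04) = 0.78 sabins.
Area = ΔA/Δα = 157.418/0.78 = 201.8 m².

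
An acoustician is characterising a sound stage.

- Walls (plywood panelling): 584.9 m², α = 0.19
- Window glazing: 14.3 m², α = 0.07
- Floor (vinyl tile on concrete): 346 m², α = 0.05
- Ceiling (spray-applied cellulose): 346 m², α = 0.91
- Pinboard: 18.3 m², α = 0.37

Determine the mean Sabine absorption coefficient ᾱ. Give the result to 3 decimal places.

S = Σ Sᵢ = 584.9 + 14.3 + 346 + 346 + 18.3 = 1309.5 m².
Weighted sum Σ Sα = 451.063.
ᾱ = A/S = 0.344.

0.344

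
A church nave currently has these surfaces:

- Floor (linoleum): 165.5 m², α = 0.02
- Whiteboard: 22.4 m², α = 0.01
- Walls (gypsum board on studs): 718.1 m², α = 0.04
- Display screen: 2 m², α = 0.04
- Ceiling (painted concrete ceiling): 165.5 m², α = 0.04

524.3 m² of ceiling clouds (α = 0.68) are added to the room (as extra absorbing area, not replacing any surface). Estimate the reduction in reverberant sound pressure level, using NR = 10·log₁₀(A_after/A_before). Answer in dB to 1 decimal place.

10.1 dB

Equivalent absorption area: A_before = 165.5*0.02 + 22.4*0.01 + 718.1*0.04 + 2*0.04 + 165.5*0.04 = 38.958 m².
Added absorption = 524.3 × 0.68 = 356.524 sabins.
A_after = 38.958 + 356.524 = 395.482 sabins.
NR = 10·log₁₀(395.482/38.958) = 10.1 dB.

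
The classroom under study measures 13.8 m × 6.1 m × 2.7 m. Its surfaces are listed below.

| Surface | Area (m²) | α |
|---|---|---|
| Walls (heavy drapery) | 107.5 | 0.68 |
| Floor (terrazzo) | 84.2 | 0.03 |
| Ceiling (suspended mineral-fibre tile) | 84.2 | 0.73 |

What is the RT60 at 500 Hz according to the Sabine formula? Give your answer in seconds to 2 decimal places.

Total absorption A = 107.5*0.68 + 84.2*0.03 + 84.2*0.73
  = 73.100 + 2.526 + 61.466 = 137.092 m² sabins.
Volume V = 13.8 × 6.1 × 2.7 = 227.286 m³.
Sabine: RT60 = 0.161 × 227.286 / 137.092 = 0.27 s.

0.27 s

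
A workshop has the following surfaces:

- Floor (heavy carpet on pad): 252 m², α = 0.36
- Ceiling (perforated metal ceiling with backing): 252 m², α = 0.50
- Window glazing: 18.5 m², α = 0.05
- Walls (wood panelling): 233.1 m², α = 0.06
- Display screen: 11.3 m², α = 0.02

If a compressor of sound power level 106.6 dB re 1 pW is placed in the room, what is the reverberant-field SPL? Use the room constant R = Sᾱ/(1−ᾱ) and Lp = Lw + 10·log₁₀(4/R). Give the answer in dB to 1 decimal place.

A = 231.857 sabins; S = 766.9 m².
ᾱ = 0.3023, so room constant R = A/(1−ᾱ) = 332.316 m².
Lp = 106.6 + 10·log₁₀(4/332.316) = 106.6 + (-19.19) = 87.4 dB.

87.4 dB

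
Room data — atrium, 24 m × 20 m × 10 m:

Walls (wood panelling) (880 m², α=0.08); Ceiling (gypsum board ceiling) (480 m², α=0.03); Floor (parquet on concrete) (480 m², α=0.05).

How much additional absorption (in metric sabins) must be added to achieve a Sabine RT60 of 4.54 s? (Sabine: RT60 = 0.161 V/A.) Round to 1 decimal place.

61.4 sabins

A₁ = Σ Sᵢαᵢ = 880·0.08 + 480·0.03 + 480·0.05 = 108.800 sabins.
For T = 4.54 s, need A₂ = 0.161·V/T = 0.161·4800/4.54 = 170.220 sabins.
Shortfall: 170.220 − 108.800 = 61.4 sabins.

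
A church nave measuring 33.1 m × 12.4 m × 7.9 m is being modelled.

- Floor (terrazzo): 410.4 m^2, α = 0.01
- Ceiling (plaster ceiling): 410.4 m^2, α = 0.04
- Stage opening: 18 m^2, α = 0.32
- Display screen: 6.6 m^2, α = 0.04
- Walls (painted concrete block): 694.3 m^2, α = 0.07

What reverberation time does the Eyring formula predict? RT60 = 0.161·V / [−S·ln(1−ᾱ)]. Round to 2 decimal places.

6.78 sec

S = Σ Sᵢ = 1539.7 m^2.
Σ(Sᵢαᵢ) = 410.4×0.01 + 410.4×0.04 + 18×0.32 + 6.6×0.04 + 694.3×0.07 = 75.145.
Mean coefficient ᾱ = A/S = 0.0488.
−S·ln(1−ᾱ) = −1539.7 × ln(1 − 0.0488) = 77.033.
V = 33.1 × 12.4 × 7.9 = 3242.476 m³.
RT60 = 0.161 × 3242.476 / 77.033 = 6.78 s.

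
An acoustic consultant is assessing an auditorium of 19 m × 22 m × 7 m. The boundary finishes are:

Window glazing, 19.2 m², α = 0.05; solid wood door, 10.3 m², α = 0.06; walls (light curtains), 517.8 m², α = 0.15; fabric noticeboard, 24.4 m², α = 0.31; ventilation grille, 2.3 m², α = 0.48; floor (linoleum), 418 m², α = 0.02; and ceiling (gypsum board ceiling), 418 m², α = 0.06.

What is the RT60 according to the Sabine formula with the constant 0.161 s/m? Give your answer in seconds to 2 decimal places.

Equivalent absorption area: A = 19.2*0.05 + 10.3*0.06 + 517.8*0.15 + 24.4*0.31 + 2.3*0.48 + 418*0.02 + 418*0.06 = 121.356 m².
Volume V = 19 × 22 × 7 = 2926 m³.
Sabine: RT60 = 0.161 × 2926 / 121.356 = 3.88 s.

3.88 s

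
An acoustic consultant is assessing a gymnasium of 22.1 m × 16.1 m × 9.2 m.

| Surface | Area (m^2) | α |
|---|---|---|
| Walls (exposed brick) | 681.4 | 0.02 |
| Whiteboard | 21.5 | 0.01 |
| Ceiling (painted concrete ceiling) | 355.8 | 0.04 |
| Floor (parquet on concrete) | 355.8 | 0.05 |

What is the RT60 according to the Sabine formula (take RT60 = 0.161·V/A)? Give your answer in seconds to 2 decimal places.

Total absorption A = 681.4·0.02 + 21.5·0.01 + 355.8·0.04 + 355.8·0.05
  = 13.628 + 0.215 + 14.232 + 17.790 = 45.865 m^2 sabins.
Volume V = 22.1 × 16.1 × 9.2 = 3273.452 m³.
T = 0.161 V/A = 0.161·3273.452/45.865 = 11.49 s.

11.49 seconds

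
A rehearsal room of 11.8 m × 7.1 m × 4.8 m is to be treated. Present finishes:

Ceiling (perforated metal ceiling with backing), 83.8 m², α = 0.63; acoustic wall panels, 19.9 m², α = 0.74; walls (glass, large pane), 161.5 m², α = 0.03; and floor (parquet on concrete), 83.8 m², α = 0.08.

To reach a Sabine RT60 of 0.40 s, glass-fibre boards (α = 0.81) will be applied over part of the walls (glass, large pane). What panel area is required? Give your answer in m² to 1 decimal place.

106.1

Equivalent absorption area: A₁ = 83.8*0.63 + 19.9*0.74 + 161.5*0.03 + 83.8*0.08 = 79.069 m².
V = 402.144 m³. Target absorption A₂ = 0.161 × 402.144 / 0.40 = 161.863 sabins.
Absorption to add: 161.863 − 79.069 = 82.794 sabins.
Each m² of panel replacing the walls (glass, large pane) adds (0.81 − 0.03) = 0.78 sabins.
Panel area = 82.794 / 0.78 = 106.1 m².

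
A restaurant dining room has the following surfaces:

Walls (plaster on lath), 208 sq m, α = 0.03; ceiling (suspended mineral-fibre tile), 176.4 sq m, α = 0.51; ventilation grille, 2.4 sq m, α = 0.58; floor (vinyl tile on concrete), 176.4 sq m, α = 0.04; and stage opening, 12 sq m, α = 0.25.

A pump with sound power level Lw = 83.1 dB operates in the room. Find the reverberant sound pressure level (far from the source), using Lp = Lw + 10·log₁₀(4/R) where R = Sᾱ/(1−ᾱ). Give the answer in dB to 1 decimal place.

Σ(Sᵢαᵢ) = 208×0.03 + 176.4×0.51 + 2.4×0.58 + 176.4×0.04 + 12×0.25 = 107.652; total area S = 575.2 sq m.
ᾱ = 107.652/575.2 = 0.1872; R = Sᾱ/(1−ᾱ) = 107.652/(1−0.1872) = 132.446 sq m.
Lp = 83.1 + 10·log₁₀(4/132.446) = 83.1 + (-15.20) = 67.9 dB.

67.9 dB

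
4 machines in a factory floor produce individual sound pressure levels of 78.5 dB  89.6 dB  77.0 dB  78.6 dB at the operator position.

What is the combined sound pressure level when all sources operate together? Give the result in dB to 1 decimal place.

90.4 dB

Sum in the linear (power) domain: Σ 10^(Lᵢ/10) = 10^(78.5/10) + 10^(89.6/10) + 10^(77.0/10) + 10^(78.6/10) = 1.105e+09.
Combined level = 10 log₁₀(1.105e+09) = 90.4 dB.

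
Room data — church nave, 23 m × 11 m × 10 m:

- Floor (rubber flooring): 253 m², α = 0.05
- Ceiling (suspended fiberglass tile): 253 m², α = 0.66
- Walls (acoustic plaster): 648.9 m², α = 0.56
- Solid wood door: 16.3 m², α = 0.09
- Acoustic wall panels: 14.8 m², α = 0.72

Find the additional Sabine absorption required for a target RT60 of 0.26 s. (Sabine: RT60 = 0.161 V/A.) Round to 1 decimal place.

1011.5 sabins

Summing Sᵢαᵢ: 12.650 + 166.980 + 363.384 + 1.467 + 10.656 → A₁ = 555.137 sabins.
V = 2530 m³. Required absorption A₂ = 0.161 × 2530 / 0.26 = 1566.654 sabins.
ΔA = A₂ − A₁ = 1566.654 − 555.137 = 1011.5 sabins.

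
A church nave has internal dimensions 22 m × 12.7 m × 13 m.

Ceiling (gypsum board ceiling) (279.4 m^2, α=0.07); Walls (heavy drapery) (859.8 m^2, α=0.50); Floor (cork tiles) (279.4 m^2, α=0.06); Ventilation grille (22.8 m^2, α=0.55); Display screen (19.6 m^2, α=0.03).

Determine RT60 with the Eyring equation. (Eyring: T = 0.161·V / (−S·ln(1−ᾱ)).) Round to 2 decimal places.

1.01 seconds

Total surface area S = 279.4 + 859.8 + 279.4 + 22.8 + 19.6 = 1461.0 m^2.
Σ(Sᵢαᵢ) = 279.4×0.07 + 859.8×0.50 + 279.4×0.06 + 22.8×0.55 + 19.6×0.03 = 479.350.
Mean coefficient ᾱ = A/S = 0.3281.
Eyring denominator: −S ln(1−ᾱ) = 580.960.
V = 22 × 12.7 × 13 = 3632.2 m³.
RT60 = 0.161 × 3632.2 / 580.960 = 1.01 s.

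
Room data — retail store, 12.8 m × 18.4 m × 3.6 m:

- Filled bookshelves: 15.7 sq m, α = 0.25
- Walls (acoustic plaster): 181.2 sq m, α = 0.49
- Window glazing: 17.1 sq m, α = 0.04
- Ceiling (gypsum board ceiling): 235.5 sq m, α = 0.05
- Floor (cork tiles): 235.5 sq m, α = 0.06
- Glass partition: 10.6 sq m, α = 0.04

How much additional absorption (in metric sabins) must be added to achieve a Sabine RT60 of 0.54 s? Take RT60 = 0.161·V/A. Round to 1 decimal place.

Equivalent absorption area: A₁ = 15.7·0.25 + 181.2·0.49 + 17.1·0.04 + 235.5·0.05 + 235.5·0.06 + 10.6·0.04 = 119.726 sq m.
Target A₂ = 0.161·847.872/0.54 = 252.791 sabins (V = 847.872 m³).
ΔA = A₂ − A₁ = 252.791 − 119.726 = 133.1 sabins.

133.1 sabins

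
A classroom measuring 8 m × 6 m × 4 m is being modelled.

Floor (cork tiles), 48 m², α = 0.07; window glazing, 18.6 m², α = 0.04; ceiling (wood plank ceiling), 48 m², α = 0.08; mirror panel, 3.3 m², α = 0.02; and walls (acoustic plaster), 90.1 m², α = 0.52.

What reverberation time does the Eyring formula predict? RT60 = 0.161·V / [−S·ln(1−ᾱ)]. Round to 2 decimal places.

Total surface area S = 48 + 18.6 + 48 + 3.3 + 90.1 = 208.0 m².
Σ(Sᵢαᵢ) = 48×0.07 + 18.6×0.04 + 48×0.08 + 3.3×0.02 + 90.1×0.52 = 54.862.
Mean coefficient ᾱ = A/S = 0.2638.
−S·ln(1−ᾱ) = −208.0 × ln(1 − 0.2638) = 63.701.
V = 8 × 6 × 4 = 192 m³.
T = 0.161·V/[−S·ln(1−ᾱ)] = 0.161·192/63.701 = 0.49 s.

0.49 sec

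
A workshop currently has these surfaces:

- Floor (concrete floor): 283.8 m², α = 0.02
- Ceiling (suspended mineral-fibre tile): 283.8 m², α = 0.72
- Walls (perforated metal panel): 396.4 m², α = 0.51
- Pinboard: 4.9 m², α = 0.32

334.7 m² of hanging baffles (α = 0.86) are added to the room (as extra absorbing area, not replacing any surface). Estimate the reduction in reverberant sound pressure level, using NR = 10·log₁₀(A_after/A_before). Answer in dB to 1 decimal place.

Equivalent absorption area: A_before = 283.8·0.02 + 283.8·0.72 + 396.4·0.51 + 4.9·0.32 = 413.744 m².
Added absorption = 334.7 × 0.86 = 287.842 sabins.
A_after = 413.744 + 287.842 = 701.586 sabins.
Reduction = 10 log₁₀(A_after/A_before) = 10 log₁₀(1.6957) = 2.3 dB.

2.3 dB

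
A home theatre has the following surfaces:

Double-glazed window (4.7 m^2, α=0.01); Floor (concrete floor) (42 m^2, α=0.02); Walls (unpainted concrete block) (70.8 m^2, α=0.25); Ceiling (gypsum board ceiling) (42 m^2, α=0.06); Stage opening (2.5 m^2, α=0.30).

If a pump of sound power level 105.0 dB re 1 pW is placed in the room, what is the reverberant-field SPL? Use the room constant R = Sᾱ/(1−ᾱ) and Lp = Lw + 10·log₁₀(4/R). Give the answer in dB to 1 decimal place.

97.0 dB

A = 21.857 sabins; S = 162.0 m^2.
ᾱ = 21.857/162.0 = 0.1349; R = Sᾱ/(1−ᾱ) = 21.857/(1−0.1349) = 25.265 m^2.
Lp = Lw + 10 log₁₀(4/R) = 105.0 -8.00 = 97.0 dB.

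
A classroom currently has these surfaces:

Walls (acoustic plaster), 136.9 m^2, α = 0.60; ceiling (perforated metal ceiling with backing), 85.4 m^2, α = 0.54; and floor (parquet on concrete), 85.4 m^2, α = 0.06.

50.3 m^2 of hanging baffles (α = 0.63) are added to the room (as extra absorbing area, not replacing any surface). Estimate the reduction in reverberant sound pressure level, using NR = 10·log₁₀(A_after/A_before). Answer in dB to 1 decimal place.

0.9 dB

Equivalent absorption area: A_before = 136.9·0.60 + 85.4·0.54 + 85.4·0.06 = 133.380 m^2.
Added absorption = 50.3 × 0.63 = 31.689 sabins.
New total A_after = 165.069 sabins.
Reduction = 10 log₁₀(A_after/A_before) = 10 log₁₀(1.2376) = 0.9 dB.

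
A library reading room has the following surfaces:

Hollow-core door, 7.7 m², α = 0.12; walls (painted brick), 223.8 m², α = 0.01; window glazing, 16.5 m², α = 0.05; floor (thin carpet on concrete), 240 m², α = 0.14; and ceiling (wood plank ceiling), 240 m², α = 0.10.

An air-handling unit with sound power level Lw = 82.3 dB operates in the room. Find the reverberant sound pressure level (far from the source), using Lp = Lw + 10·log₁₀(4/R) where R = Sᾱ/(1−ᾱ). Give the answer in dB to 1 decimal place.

70.0 dB

A = 61.587 sabins; S = 728.0 m².
ᾱ = 0.0846, so room constant R = A/(1−ᾱ) = 67.279 m².
Lp = 82.3 + 10·log₁₀(4/67.279) = 82.3 + (-12.26) = 70.0 dB.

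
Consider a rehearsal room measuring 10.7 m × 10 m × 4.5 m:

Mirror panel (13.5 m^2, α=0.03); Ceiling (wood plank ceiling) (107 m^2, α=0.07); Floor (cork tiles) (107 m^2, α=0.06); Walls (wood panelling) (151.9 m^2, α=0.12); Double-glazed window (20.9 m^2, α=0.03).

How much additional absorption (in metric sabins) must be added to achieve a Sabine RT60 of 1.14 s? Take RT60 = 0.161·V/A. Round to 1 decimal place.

Total absorption A₁ = 13.5·0.03 + 107·0.07 + 107·0.06 + 151.9·0.12 + 20.9·0.03
  = 0.405 + 7.490 + 6.420 + 18.228 + 0.627 = 33.170 m^2 sabins.
V = 481.5 m³. Required absorption A₂ = 0.161 × 481.5 / 1.14 = 68.001 sabins.
ΔA = A₂ − A₁ = 68.001 − 33.170 = 34.8 sabins.

34.8 sabins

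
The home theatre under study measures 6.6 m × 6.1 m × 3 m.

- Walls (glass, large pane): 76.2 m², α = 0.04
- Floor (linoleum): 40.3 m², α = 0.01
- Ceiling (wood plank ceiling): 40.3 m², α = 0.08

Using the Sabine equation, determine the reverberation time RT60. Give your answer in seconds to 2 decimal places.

2.91 s

A = Σ Sᵢαᵢ = 76.2·0.04 + 40.3·0.01 + 40.3·0.08 = 6.675 sabins.
Room volume: 120.78 m³.
T = 0.161 V/A = 0.161·120.78/6.675 = 2.91 s.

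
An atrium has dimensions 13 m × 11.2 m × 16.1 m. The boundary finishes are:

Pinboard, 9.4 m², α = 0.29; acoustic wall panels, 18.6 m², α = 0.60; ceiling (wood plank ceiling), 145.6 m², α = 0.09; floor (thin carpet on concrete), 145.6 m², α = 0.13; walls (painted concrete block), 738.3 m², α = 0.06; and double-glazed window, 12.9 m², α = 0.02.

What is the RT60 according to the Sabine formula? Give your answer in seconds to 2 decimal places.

Summing Sᵢαᵢ: 2.726 + 11.160 + 13.104 + 18.928 + 44.298 + 0.258 → A = 90.474 sabins.
Volume V = 13 × 11.2 × 16.1 = 2344.16 m³.
Sabine: RT60 = 0.161 × 2344.16 / 90.474 = 4.17 s.

4.17 s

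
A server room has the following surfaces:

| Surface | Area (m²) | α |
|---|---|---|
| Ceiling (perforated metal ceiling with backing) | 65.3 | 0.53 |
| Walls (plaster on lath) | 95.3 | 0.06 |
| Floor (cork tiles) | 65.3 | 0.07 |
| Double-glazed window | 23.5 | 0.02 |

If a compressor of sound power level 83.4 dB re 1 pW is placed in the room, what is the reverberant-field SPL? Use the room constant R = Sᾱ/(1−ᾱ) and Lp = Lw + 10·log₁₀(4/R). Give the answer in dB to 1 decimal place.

Σ(Sᵢαᵢ) = 65.3·0.53 + 95.3·0.06 + 65.3·0.07 + 23.5·0.02 = 45.368; total area S = 249.4 m².
ᾱ = 0.1819, so room constant R = A/(1−ᾱ) = 55.455 m².
Lp = Lw + 10 log₁₀(4/R) = 83.4 -11.42 = 72.0 dB.

72.0 dB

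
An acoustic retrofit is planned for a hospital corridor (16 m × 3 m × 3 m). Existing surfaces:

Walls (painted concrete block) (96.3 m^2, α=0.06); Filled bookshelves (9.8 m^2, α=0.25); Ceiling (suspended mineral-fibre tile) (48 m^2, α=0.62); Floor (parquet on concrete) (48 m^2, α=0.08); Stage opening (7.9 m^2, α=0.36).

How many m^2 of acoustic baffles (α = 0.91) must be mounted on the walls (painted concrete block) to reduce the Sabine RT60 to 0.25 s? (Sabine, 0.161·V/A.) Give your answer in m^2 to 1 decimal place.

56.5

A₁ = Σ Sᵢαᵢ = 96.3*0.06 + 9.8*0.25 + 48*0.62 + 48*0.08 + 7.9*0.36 = 44.672 sabins.
V = 144 m³. Target absorption A₂ = 0.161 × 144 / 0.25 = 92.736 sabins.
Absorption to add: 92.736 − 44.672 = 48.064 sabins.
Each m^2 of panel replacing the walls (painted concrete block) adds (0.91 − 0.06) = 0.85 sabins.
Area = ΔA/Δα = 48.064/0.85 = 56.5 m^2.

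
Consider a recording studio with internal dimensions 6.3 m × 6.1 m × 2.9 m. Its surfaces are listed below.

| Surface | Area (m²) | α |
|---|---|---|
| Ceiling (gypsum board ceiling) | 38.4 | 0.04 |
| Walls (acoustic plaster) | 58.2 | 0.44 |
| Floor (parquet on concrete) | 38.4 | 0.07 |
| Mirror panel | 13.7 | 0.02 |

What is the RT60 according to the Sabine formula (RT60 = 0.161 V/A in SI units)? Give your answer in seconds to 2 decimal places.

0.60 s

Summing Sᵢαᵢ: 1.536 + 25.608 + 2.688 + 0.274 → A = 30.106 sabins.
V = 6.3·6.1·2.9 = 111.447 m³.
Sabine: RT60 = 0.161 × 111.447 / 30.106 = 0.60 s.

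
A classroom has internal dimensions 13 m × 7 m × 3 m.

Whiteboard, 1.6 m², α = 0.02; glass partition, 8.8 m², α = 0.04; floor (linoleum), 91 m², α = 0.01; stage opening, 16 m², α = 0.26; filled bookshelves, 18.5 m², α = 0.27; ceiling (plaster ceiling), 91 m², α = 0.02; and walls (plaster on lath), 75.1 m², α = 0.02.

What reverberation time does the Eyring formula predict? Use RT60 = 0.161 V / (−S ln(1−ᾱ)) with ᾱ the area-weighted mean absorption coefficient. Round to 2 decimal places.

S = Σ Sᵢ = 302.0 m².
Σ(Sᵢαᵢ) = 1.6×0.02 + 8.8×0.04 + 91×0.01 + 16×0.26 + 18.5×0.27 + 91×0.02 + 75.1×0.02 = 13.771.
Mean coefficient ᾱ = A/S = 0.0456.
Eyring denominator: −S ln(1−ᾱ) = 14.095.
V = 13 × 7 × 3 = 273 m³.
RT60 = 0.161 × 273 / 14.095 = 3.12 s.

3.12 seconds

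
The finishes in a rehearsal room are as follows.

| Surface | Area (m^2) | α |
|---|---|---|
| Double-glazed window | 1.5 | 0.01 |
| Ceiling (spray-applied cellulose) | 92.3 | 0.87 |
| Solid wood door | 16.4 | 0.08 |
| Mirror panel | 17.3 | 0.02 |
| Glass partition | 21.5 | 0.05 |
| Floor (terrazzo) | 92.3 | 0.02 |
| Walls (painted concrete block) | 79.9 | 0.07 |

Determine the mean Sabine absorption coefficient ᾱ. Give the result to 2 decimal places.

0.28

Total surface area S = 321.2 m^2.
Weighted sum Σ Sα = 90.488.
ᾱ = A/S = 0.28.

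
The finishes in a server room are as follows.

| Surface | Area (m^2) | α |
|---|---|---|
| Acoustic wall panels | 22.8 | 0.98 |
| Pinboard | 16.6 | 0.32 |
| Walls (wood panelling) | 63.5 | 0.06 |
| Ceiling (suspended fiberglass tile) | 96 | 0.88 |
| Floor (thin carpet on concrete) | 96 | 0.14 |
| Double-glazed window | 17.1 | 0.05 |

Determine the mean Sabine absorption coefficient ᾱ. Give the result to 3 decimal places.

0.417

S = Σ Sᵢ = 22.8 + 16.6 + 63.5 + 96 + 96 + 17.1 = 312.0 m^2.
Σ(Sᵢαᵢ) = 22.8*0.98 + 16.6*0.32 + 63.5*0.06 + 96*0.88 + 96*0.14 + 17.1*0.05 = 130.241.
ᾱ = A/S = 0.417.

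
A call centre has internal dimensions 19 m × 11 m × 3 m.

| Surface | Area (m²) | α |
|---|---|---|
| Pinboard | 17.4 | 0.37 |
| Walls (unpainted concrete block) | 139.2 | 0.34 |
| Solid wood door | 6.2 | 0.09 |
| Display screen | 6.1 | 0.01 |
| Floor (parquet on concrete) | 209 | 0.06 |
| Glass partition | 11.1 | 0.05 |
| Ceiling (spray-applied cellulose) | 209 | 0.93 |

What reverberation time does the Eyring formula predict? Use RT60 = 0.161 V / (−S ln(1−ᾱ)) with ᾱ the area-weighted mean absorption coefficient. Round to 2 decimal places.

0.29 seconds

Total surface area S = 17.4 + 139.2 + 6.2 + 6.1 + 209 + 11.1 + 209 = 598.0 m².
Σ(Sᵢαᵢ) = 17.4×0.37 + 139.2×0.34 + 6.2×0.09 + 6.1×0.01 + 209×0.06 + 11.1×0.05 + 209×0.93 = 261.850.
ᾱ = 261.850 / 598.0 = 0.4379.
Eyring denominator: −S ln(1−ᾱ) = 344.493.
V = 19 × 11 × 3 = 627 m³.
T = 0.161·V/[−S·ln(1−ᾱ)] = 0.161·627/344.493 = 0.29 s.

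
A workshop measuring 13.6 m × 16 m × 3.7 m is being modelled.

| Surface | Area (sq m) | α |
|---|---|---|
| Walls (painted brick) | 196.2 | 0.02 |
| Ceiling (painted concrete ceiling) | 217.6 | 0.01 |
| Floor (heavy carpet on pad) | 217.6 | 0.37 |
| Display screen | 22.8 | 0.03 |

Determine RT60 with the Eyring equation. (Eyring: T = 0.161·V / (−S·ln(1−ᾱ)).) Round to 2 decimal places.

1.38 seconds

Total surface area S = 196.2 + 217.6 + 217.6 + 22.8 = 654.2 sq m.
Σ(Sᵢαᵢ) = 196.2·0.02 + 217.6·0.01 + 217.6·0.37 + 22.8·0.03 = 87.296.
ᾱ = 87.296 / 654.2 = 0.1334.
−S·ln(1−ᾱ) = −654.2 × ln(1 − 0.1334) = 93.667.
V = 13.6 × 16 × 3.7 = 805.12 m³.
RT60 = 0.161 × 805.12 / 93.667 = 1.38 s.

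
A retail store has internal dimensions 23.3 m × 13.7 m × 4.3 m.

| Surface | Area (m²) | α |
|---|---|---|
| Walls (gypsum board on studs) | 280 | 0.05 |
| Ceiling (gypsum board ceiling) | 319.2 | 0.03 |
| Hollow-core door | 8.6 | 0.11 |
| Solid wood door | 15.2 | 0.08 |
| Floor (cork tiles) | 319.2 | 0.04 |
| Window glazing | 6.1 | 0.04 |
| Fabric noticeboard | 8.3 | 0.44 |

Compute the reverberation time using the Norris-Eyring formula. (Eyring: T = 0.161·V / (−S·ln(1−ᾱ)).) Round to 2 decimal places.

S = Σ Sᵢ = 956.6 m².
Absorption A = 280·0.05 + 319.2·0.03 + 8.6·0.11 + 15.2·0.08 + 319.2·0.04 + 6.1·0.04 + 8.3·0.44 = 42.402 sabins.
Mean coefficient ᾱ = A/S = 0.0443.
−S·ln(1−ᾱ) = −956.6 × ln(1 − 0.0443) = 43.345.
V = 23.3 × 13.7 × 4.3 = 1372.603 m³.
T = 0.161·V/[−S·ln(1−ᾱ)] = 0.161·1372.603/43.345 = 5.10 s.

5.10 s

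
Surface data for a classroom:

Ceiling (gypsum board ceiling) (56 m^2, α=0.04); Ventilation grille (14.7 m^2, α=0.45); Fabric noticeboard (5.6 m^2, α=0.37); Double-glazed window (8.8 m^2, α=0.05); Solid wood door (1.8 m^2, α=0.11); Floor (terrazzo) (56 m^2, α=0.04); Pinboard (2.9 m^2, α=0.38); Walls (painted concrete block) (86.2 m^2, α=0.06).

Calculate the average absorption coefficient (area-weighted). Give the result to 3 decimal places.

0.087

Total surface area S = 232.0 m^2.
A = 56*0.04 + 14.7*0.45 + 5.6*0.37 + 8.8*0.05 + 1.8*0.11 + 56*0.04 + 2.9*0.38 + 86.2*0.06 = 20.079 sabins.
ᾱ = A/S = 0.087.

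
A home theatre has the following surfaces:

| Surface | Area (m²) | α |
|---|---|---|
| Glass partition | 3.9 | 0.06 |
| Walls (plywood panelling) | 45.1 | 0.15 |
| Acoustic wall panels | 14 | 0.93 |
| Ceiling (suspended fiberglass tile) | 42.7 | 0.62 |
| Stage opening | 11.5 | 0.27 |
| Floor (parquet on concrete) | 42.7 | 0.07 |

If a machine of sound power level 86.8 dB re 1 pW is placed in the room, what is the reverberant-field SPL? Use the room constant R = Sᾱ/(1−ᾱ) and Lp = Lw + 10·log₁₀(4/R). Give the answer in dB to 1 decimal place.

Σ(Sᵢαᵢ) = 3.9·0.06 + 45.1·0.15 + 14·0.93 + 42.7·0.62 + 11.5·0.27 + 42.7·0.07 = 52.587; total area S = 159.9 m².
ᾱ = 52.587/159.9 = 0.3289; R = Sᾱ/(1−ᾱ) = 52.587/(1−0.3289) = 78.359 m².
Lp = 86.8 + 10·log₁₀(4/78.359) = 86.8 + (-12.92) = 73.9 dB.

73.9 dB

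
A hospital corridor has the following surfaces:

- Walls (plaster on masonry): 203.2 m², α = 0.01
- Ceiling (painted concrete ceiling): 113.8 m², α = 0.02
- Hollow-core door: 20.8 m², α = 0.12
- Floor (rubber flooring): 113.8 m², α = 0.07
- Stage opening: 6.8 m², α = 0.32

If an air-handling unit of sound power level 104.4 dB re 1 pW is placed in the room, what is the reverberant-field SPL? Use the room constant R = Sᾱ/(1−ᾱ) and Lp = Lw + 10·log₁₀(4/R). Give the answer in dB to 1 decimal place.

98.0 dB

A = 16.946 sabins; S = 458.4 m².
ᾱ = 0.0370, so room constant R = A/(1−ᾱ) = 17.597 m².
Lp = Lw + 10 log₁₀(4/R) = 104.4 -6.43 = 98.0 dB.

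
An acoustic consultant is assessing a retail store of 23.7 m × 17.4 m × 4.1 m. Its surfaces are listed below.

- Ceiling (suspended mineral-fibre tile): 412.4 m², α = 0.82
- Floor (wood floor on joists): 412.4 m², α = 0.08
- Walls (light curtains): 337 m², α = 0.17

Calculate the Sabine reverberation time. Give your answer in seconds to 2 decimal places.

Equivalent absorption area: A = 412.4*0.82 + 412.4*0.08 + 337*0.17 = 428.450 m².
Room volume: 1690.758 m³.
RT60 = 0.161 · V / A = 0.161 × 1690.758 / 428.450 = 0.64 s.

0.64 sec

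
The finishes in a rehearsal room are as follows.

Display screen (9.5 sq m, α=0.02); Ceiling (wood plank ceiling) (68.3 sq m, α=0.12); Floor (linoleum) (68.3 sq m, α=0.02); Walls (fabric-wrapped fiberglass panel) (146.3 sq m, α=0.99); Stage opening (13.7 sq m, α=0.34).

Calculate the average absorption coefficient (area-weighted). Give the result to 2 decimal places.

Total surface area S = 306.1 sq m.
Σ(Sᵢαᵢ) = 9.5·0.02 + 68.3·0.12 + 68.3·0.02 + 146.3·0.99 + 13.7·0.34 = 159.247.
ᾱ = 159.247 / 306.1 = 0.52.

0.52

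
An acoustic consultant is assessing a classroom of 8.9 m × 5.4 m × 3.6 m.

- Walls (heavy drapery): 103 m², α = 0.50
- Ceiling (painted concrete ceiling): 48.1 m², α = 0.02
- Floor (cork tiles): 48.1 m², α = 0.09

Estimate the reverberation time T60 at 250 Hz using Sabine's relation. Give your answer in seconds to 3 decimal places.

Equivalent absorption area: A = 103×0.50 + 48.1×0.02 + 48.1×0.09 = 56.791 m².
Volume V = 8.9 × 5.4 × 3.6 = 173.016 m³.
Sabine: RT60 = 0.161 × 173.016 / 56.791 = 0.490 s.

0.490 sec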